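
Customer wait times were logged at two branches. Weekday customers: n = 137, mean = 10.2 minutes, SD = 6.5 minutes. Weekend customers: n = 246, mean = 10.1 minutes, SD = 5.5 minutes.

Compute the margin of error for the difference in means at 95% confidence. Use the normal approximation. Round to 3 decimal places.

1.287

Per-group SEs: s₁/√n₁ = 6.5/√137 = 0.5553, s₂/√n₂ = 5.5/√246 = 0.3507.
Unpooled SE of the difference: √(0.30835809 + 0.12299049) = 0.6568.
Margin of error = z* · SE = 1.960 × 0.6568 = 1.2873.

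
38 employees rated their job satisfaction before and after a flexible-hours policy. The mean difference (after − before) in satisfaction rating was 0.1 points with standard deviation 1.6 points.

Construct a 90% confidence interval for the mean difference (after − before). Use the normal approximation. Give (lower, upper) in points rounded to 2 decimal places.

Paired design: SE = s_d/√n = 1.6/√38 = 0.2596.
z* = 1.645; margin of error = 1.645 × 0.2596 = 0.4270.
0.1 ± 0.4270 → (-0.33, 0.53).

(-0.33, 0.53)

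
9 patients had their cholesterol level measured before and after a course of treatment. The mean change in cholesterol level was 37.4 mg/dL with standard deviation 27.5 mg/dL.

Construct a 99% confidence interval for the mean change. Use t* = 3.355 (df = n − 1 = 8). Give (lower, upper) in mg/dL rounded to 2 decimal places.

This is a matched-pairs design, so SE = s_d/√n = 27.5/√9 = 9.1667.
Margin = 3.355 × 9.1667 = 30.7543; the interval is 37.4 ± 30.7543 = (6.65, 68.15).

(6.65, 68.15)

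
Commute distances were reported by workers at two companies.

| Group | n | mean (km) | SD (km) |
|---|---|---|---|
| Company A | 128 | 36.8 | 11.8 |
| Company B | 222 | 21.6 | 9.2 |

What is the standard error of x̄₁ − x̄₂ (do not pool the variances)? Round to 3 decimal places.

1.212

Per-group SEs: s₁/√n₁ = 11.8/√128 = 1.0430, s₂/√n₂ = 9.2/√222 = 0.6175.
Unpooled SE of the difference: √(1.087849 + 0.38130625) = 1.2121.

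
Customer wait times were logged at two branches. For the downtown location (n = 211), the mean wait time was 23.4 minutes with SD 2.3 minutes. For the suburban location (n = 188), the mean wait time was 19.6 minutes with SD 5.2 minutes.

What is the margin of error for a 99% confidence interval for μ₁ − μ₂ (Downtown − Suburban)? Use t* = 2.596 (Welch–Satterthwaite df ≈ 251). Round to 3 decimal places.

Per-group SEs: s₁/√n₁ = 2.3/√211 = 0.1583, s₂/√n₂ = 5.2/√188 = 0.3792.
Unpooled SE of the difference: √(0.02505889 + 0.14379264) = 0.4109.
Margin of error = t* · SE = 2.596 × 0.4109 = 1.0667.

1.067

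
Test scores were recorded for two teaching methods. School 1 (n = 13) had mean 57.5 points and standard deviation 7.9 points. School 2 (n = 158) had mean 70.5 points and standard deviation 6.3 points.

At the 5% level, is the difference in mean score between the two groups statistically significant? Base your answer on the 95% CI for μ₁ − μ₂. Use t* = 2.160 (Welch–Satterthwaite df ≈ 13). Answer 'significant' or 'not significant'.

SE₁ = s₁/√n₁ = 7.9/√13 = 2.1911; SE₂ = 6.3/√158 = 0.5012.
Independent samples, unequal variances: SE_diff = √(SE₁² + SE₂²) = √(4.80091921 + 0.25120144) = 2.2477.
t* = 2.160, so margin of error = 2.160 × 2.2477 = 4.8550.
Difference in means = 57.5 − 70.5 = -13.0000.
-13.0000 ± 4.8550 → (-17.8550, -8.1450).
The interval (-17.8550, -8.1450) does not contain 0, so the difference is significant.

significant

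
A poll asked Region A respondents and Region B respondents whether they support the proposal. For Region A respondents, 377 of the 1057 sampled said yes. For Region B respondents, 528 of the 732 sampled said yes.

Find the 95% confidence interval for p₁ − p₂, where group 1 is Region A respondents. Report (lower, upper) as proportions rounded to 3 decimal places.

First, p̂₁ = 377/1057 = 0.3567; p̂₂ = 528/732 = 0.7213.
The two standard errors are √(0.3567×0.6433/1057) = 0.01473 and √(0.7213×0.2787/732) = 0.01657.
Because the samples are independent, SE_diff = √(0.01473² + 0.01657²) = 0.02217.
Using z* = 1.960 for 95%, ME = 1.960 × 0.02217 = 0.04345.
p̂₁ − p̂₂ = -0.3646; interval -0.3646 ± 0.04345 gives (-0.408, -0.321).

(-0.408, -0.321)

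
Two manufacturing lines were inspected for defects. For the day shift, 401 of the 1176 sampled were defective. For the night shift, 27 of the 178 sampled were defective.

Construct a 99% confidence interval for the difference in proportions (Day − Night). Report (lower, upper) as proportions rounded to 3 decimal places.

p̂₁ = 401/1176 = 0.3410 and p̂₂ = 27/178 = 0.1517.
SE₁ = √(p̂₁(1−p̂₁)/n₁) = √(0.3410·0.6590/1176) = 0.01382; SE₂ = √(0.1517·0.8483/178) = 0.02689.
Independent samples: SE of the difference = √(SE₁² + SE₂²) = √(0.0001909924 + 0.0007230721) = 0.03023.
z* for 99% confidence is 2.576, so the margin of error is 2.576 × 0.03023 = 0.07787.
Point estimate p̂₁ − p̂₂ = 0.3410 − 0.1517 = 0.1893.
0.1893 ± 0.07787 → (0.111, 0.267).

(0.111, 0.267)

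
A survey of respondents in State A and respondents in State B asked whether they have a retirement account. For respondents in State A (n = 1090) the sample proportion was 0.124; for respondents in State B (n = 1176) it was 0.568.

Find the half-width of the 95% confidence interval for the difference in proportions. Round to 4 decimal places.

Each SE is √(p̂(1−p̂)/n): √(0.1240·0.8760/1090) = 0.00998 and √(0.5680·0.4320/1176) = 0.01444.
SE(p̂₁ − p̂₂) = √(SE₁² + SE₂²) = √(0.0000996004 + 0.0002085136) = 0.01755, since the two samples are independent.
At 95% confidence z* = 1.960; margin = 1.960 × 0.01755 = 0.03440.

0.0344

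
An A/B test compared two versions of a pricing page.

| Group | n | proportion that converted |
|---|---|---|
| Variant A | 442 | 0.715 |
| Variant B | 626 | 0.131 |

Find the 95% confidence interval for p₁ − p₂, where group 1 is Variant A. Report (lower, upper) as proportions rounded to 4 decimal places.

SE₁ = √(p̂₁(1−p̂₁)/n₁) = √(0.7150·0.2850/442) = 0.02147; SE₂ = √(0.1310·0.8690/626) = 0.01349.
Independent samples: SE of the difference = √(SE₁² + SE₂²) = √(0.0004609609 + 0.0001819801) = 0.02536.
z* for 95% confidence is 1.960, so the margin of error is 1.960 × 0.02536 = 0.04971.
Point estimate p̂₁ − p̂₂ = 0.7150 − 0.1310 = 0.5840.
0.5840 ± 0.04971 → (0.5343, 0.6337).

(0.5343, 0.6337)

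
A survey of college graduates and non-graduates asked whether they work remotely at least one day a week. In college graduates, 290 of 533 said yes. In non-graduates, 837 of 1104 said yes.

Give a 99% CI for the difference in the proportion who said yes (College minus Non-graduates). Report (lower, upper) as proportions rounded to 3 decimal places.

First, p̂₁ = 290/533 = 0.5441; p̂₂ = 837/1104 = 0.7582.
The two standard errors are √(0.5441×0.4559/533) = 0.02157 and √(0.7582×0.2418/1104) = 0.01289.
Because the samples are independent, SE_diff = √(0.02157² + 0.01289²) = 0.02513.
Using z* = 2.576 for 99%, ME = 2.576 × 0.02513 = 0.06473.
p̂₁ − p̂₂ = -0.2141; interval -0.2141 ± 0.06473 gives (-0.279, -0.149).

(-0.279, -0.149)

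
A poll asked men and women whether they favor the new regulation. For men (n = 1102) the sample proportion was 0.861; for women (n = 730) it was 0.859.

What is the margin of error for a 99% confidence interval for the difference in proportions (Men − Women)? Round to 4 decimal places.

0.0427

Each SE is √(p̂(1−p̂)/n): √(0.8610·0.1390/1102) = 0.01042 and √(0.8590·0.1410/730) = 0.01288.
SE(p̂₁ − p̂₂) = √(SE₁² + SE₂²) = √(0.0001085764 + 0.0001658944) = 0.01657, since the two samples are independent.
At 99% confidence z* = 2.576; margin = 2.576 × 0.01657 = 0.04268.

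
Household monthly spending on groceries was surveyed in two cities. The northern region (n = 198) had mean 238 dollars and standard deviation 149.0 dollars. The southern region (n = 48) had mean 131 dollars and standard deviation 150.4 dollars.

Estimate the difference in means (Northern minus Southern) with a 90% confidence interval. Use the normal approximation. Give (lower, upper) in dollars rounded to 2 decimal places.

SE₁ = s₁/√n₁ = 149.0/√198 = 10.5890; SE₂ = 150.4/√48 = 21.7084.
Independent samples, unequal variances: SE_diff = √(SE₁² + SE₂²) = √(112.126921 + 471.25463056) = 24.1533.
z* = 1.645, so margin of error = 1.645 × 24.1533 = 39.7322.
Difference in means = 238 − 131 = 107.0000.
107.0000 ± 39.7322 → (67.27, 146.73).

(67.27, 146.73)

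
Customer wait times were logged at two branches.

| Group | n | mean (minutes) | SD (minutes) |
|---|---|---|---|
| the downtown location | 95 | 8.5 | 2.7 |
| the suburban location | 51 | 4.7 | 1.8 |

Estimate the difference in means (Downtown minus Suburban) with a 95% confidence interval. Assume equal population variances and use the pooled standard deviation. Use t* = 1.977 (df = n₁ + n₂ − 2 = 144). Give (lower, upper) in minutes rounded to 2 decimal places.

(2.97, 4.63)

s_p = √[((n₁−1)s₁² + (n₂−1)s₂²)/(n₁+n₂−2)] = √[(94·2.7² + 50·1.8²)/144] = 2.4256.
SE = 2.4256·√(1/95 + 1/51) = 0.4211.
With t* = 1.977, margin = 1.977 × 0.4211 = 0.8325.
x̄₁ − x̄₂ = 8.5 − 4.7 = 3.8000; interval 3.8000 ± 0.8325 = (2.97, 4.63).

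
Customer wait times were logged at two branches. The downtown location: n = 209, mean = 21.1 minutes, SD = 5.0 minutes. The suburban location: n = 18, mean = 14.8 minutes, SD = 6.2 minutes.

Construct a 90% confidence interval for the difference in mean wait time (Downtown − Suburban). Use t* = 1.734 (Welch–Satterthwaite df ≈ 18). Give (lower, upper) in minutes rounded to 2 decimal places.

(3.70, 8.90)

Per-group SEs: s₁/√n₁ = 5.0/√209 = 0.3459, s₂/√n₂ = 6.2/√18 = 1.4614.
Unpooled SE of the difference: √(0.11964681 + 2.13568996) = 1.5018.
Margin of error = t* · SE = 1.734 × 1.5018 = 2.6041.
x̄₁ − x̄₂ = 21.1 − 14.8 = 6.3000.
CI: 6.3000 ± 2.6041 = (3.70, 8.90).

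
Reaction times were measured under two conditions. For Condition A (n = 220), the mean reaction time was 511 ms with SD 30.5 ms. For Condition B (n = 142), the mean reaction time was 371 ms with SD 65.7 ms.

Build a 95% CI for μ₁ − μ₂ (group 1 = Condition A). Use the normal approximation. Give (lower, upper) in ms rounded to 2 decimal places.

Per-group SEs: s₁/√n₁ = 30.5/√220 = 2.0563, s₂/√n₂ = 65.7/√142 = 5.5134.
Unpooled SE of the difference: √(4.22836969 + 30.39757956) = 5.8844.
Margin of error = z* · SE = 1.960 × 5.8844 = 11.5334.
x̄₁ − x̄₂ = 511 − 371 = 140.0000.
CI: 140.0000 ± 11.5334 = (128.47, 151.53).

(128.47, 151.53)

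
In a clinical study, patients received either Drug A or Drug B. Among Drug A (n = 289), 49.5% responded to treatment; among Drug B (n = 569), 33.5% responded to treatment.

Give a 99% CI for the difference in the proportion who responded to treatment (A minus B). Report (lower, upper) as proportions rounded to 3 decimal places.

Each SE is √(p̂(1−p̂)/n): √(0.4950·0.5050/289) = 0.02941 and √(0.3350·0.6650/569) = 0.01979.
SE(p̂₁ − p̂₂) = √(SE₁² + SE₂²) = √(0.0008649481 + 0.0003916441) = 0.03545, since the two samples are independent.
At 99% confidence z* = 2.576; margin = 2.576 × 0.03545 = 0.09132.
The difference is 0.4950 − 0.3350 = 0.1600, so the interval is 0.1600 ± 0.09132 = (0.069, 0.251).

(0.069, 0.251)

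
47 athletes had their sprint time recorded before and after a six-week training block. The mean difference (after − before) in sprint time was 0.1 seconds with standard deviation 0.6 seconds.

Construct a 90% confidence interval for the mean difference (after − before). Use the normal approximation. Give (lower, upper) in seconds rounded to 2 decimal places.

Paired design: SE = s_d/√n = 0.6/√47 = 0.0875.
z* = 1.645; margin of error = 1.645 × 0.0875 = 0.1439.
0.1 ± 0.1439 → (-0.04, 0.24).

(-0.04, 0.24)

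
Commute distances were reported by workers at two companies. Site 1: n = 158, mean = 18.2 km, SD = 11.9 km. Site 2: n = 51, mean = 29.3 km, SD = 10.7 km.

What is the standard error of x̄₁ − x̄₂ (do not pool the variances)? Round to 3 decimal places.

1.772

Per-group SEs: s₁/√n₁ = 11.9/√158 = 0.9467, s₂/√n₂ = 10.7/√51 = 1.4983.
Unpooled SE of the difference: √(0.89624089 + 2.24490289) = 1.7723.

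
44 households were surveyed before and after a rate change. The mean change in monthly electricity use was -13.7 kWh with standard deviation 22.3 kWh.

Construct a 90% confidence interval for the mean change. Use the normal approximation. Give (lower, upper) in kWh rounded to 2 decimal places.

(-19.23, -8.17)

Paired design: SE = s_d/√n = 22.3/√44 = 3.3619.
z* = 1.645; margin of error = 1.645 × 3.3619 = 5.5303.
-13.7 ± 5.5303 → (-19.23, -8.17).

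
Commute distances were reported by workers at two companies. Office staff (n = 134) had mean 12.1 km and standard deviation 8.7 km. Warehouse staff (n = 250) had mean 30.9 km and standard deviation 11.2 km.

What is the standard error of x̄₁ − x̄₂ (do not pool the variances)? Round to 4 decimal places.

SE₁ = s₁/√n₁ = 8.7/√134 = 0.7516; SE₂ = 11.2/√250 = 0.7084.
Independent samples, unequal variances: SE_diff = √(SE₁² + SE₂²) = √(0.56490256 + 0.50183056) = 1.0328.

1.0328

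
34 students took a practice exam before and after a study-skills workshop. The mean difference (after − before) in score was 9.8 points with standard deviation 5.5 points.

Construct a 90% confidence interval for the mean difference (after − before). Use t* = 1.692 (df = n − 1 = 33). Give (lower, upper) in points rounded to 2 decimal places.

(8.20, 11.40)

This is a matched-pairs design, so SE = s_d/√n = 5.5/√34 = 0.9432.
Margin = 1.692 × 0.9432 = 1.5959; the interval is 9.8 ± 1.5959 = (8.20, 11.40).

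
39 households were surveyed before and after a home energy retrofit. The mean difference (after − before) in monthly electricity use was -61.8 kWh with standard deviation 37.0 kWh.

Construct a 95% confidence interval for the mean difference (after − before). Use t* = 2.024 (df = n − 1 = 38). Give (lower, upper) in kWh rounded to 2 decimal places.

(-73.79, -49.81)

Paired design: SE = s_d/√n = 37.0/√39 = 5.9247.
t* = 2.024; margin of error = 2.024 × 5.9247 = 11.9916.
-61.8 ± 11.9916 → (-73.79, -49.81).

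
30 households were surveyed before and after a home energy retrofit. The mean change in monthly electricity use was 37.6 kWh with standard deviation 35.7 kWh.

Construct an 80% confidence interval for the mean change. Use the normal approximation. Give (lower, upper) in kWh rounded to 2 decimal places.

Paired design: SE = s_d/√n = 35.7/√30 = 6.5179.
z* = 1.282; margin of error = 1.282 × 6.5179 = 8.3559.
37.6 ± 8.3559 → (29.24, 45.96).

(29.24, 45.96)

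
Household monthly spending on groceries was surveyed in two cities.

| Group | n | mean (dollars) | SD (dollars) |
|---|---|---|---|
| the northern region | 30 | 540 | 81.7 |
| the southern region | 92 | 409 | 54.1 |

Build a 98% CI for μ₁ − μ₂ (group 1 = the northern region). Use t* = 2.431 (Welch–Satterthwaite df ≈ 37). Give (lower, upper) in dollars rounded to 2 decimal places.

(92.23, 169.77)

Standard errors of each mean: 81.7/√30 = 14.9163 and 54.1/√92 = 5.6403.
SE(x̄₁ − x̄₂) = √(14.9163² + 5.6403²) = 15.9471 for independent samples with unequal variances.
With t* = 2.431, the margin is 2.431 × 15.9471 = 38.7674.
x̄₁ − x̄₂ = 540 − 409 = 131.0000; the interval is 131.0000 ± 38.7674 = (92.23, 169.77).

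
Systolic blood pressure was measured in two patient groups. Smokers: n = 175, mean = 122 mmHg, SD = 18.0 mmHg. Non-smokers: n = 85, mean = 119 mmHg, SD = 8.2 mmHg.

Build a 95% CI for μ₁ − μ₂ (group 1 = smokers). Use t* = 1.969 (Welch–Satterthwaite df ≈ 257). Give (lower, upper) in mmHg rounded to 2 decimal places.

Per-group SEs: s₁/√n₁ = 18.0/√175 = 1.3607, s₂/√n₂ = 8.2/√85 = 0.8894.
Unpooled SE of the difference: √(1.85150449 + 0.79103236) = 1.6256.
Margin of error = t* · SE = 1.969 × 1.6256 = 3.2008.
x̄₁ − x̄₂ = 122 − 119 = 3.0000.
CI: 3.0000 ± 3.2008 = (-0.20, 6.20).

(-0.20, 6.20)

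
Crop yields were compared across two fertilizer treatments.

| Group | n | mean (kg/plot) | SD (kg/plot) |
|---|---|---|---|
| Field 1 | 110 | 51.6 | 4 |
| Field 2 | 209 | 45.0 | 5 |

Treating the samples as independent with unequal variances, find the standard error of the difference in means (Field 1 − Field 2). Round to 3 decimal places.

0.515

SE₁ = s₁/√n₁ = 4/√110 = 0.3814; SE₂ = 5/√209 = 0.3459.
Independent samples, unequal variances: SE_diff = √(SE₁² + SE₂²) = √(0.14546596 + 0.11964681) = 0.5149.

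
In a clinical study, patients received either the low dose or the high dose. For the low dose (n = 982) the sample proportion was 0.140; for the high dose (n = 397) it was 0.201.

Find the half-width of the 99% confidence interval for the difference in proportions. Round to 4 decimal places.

0.0591

The two standard errors are √(0.1400×0.8600/982) = 0.01107 and √(0.2010×0.7990/397) = 0.02011.
Because the samples are independent, SE_diff = √(0.01107² + 0.02011²) = 0.02296.
Using z* = 2.576 for 99%, ME = 2.576 × 0.02296 = 0.05914.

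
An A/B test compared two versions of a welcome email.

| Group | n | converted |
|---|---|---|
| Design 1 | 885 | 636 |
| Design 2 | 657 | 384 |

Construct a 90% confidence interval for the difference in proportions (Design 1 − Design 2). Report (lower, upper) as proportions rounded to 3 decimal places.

(0.094, 0.174)

p̂₁ = 636/885 = 0.7186 and p̂₂ = 384/657 = 0.5845.
SE₁ = √(p̂₁(1−p̂₁)/n₁) = √(0.7186·0.2814/885) = 0.01512; SE₂ = √(0.5845·0.4155/657) = 0.01923.
Independent samples: SE of the difference = √(SE₁² + SE₂²) = √(0.0002286144 + 0.0003697929) = 0.02446.
z* for 90% confidence is 1.645, so the margin of error is 1.645 × 0.02446 = 0.04024.
Point estimate p̂₁ − p̂₂ = 0.7186 − 0.5845 = 0.1341.
0.1341 ± 0.04024 → (0.094, 0.174).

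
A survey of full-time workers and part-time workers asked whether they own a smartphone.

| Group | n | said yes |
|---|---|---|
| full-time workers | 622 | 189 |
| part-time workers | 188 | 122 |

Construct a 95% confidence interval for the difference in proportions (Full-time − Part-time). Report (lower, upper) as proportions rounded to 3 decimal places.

(-0.422, -0.268)

First, p̂₁ = 189/622 = 0.3039; p̂₂ = 122/188 = 0.6489.
The two standard errors are √(0.3039×0.6961/622) = 0.01844 and √(0.6489×0.3511/188) = 0.03481.
Because the samples are independent, SE_diff = √(0.01844² + 0.03481²) = 0.03939.
Using z* = 1.960 for 95%, ME = 1.960 × 0.03939 = 0.07720.
p̂₁ − p̂₂ = -0.3450; interval -0.3450 ± 0.07720 gives (-0.422, -0.268).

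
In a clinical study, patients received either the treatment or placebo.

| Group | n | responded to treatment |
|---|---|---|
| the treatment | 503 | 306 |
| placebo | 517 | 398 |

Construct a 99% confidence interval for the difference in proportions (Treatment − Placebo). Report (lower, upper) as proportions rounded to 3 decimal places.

Sample proportions: 306/503 = 0.6083, 398/517 = 0.7698.
Each SE is √(p̂(1−p̂)/n): √(0.6083·0.3917/503) = 0.02176 and √(0.7698·0.2302/517) = 0.01851.
SE(p̂₁ − p̂₂) = √(SE₁² + SE₂²) = √(0.0004734976 + 0.0003426201) = 0.02857, since the two samples are independent.
At 99% confidence z* = 2.576; margin = 2.576 × 0.02857 = 0.07360.
The difference is 0.6083 − 0.7698 = -0.1615, so the interval is -0.1615 ± 0.07360 = (-0.235, -0.088).

(-0.235, -0.088)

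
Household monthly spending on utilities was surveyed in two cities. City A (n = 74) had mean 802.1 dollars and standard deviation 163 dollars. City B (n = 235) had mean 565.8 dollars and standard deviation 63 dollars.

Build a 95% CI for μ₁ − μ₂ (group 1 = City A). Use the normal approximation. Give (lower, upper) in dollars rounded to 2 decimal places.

(198.30, 274.30)

Per-group SEs: s₁/√n₁ = 163/√74 = 18.9484, s₂/√n₂ = 63/√235 = 4.1097.
Unpooled SE of the difference: √(359.04186256 + 16.88963409) = 19.3890.
Margin of error = z* · SE = 1.960 × 19.3890 = 38.0024.
x̄₁ − x̄₂ = 802.1 − 565.8 = 236.3000.
CI: 236.3000 ± 38.0024 = (198.30, 274.30).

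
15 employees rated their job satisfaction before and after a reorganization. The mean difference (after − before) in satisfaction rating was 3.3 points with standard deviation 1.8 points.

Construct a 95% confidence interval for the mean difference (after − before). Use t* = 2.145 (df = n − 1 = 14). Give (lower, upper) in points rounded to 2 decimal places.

(2.30, 4.30)

This is a matched-pairs design, so SE = s_d/√n = 1.8/√15 = 0.4648.
Margin = 2.145 × 0.4648 = 0.9970; the interval is 3.3 ± 0.9970 = (2.30, 4.30).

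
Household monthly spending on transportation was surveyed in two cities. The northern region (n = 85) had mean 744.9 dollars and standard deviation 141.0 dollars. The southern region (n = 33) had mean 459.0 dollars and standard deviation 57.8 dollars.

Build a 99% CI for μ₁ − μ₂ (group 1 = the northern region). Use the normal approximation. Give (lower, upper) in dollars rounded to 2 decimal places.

(238.74, 333.06)

Per-group SEs: s₁/√n₁ = 141.0/√85 = 15.2936, s₂/√n₂ = 57.8/√33 = 10.0617.
Unpooled SE of the difference: √(233.89420096 + 101.23780689) = 18.3066.
Margin of error = z* · SE = 2.576 × 18.3066 = 47.1578.
x̄₁ − x̄₂ = 744.9 − 459.0 = 285.9000.
CI: 285.9000 ± 47.1578 = (238.74, 333.06).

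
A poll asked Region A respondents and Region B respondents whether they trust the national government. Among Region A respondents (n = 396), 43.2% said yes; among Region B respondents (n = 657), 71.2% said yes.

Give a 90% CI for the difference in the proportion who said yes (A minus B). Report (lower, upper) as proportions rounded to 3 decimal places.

Each SE is √(p̂(1−p̂)/n): √(0.4320·0.5680/396) = 0.02489 and √(0.7120·0.2880/657) = 0.01767.
SE(p̂₁ − p̂₂) = √(SE₁² + SE₂²) = √(0.0006195121 + 0.0003122289) = 0.03052, since the two samples are independent.
At 90% confidence z* = 1.645; margin = 1.645 × 0.03052 = 0.05021.
The difference is 0.4320 − 0.7120 = -0.2800, so the interval is -0.2800 ± 0.05021 = (-0.330, -0.230).

(-0.330, -0.230)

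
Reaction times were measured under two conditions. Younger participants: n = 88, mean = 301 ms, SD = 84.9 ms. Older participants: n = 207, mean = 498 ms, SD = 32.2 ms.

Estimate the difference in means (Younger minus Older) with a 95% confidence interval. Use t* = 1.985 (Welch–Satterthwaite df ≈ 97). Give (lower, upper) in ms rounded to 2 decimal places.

(-215.51, -178.49)

Per-group SEs: s₁/√n₁ = 84.9/√88 = 9.0504, s₂/√n₂ = 32.2/√207 = 2.2381.
Unpooled SE of the difference: √(81.90974016 + 5.00909161) = 9.3230.
Margin of error = t* · SE = 1.985 × 9.3230 = 18.5062.
x̄₁ − x̄₂ = 301 − 498 = -197.0000.
CI: -197.0000 ± 18.5062 = (-215.51, -178.49).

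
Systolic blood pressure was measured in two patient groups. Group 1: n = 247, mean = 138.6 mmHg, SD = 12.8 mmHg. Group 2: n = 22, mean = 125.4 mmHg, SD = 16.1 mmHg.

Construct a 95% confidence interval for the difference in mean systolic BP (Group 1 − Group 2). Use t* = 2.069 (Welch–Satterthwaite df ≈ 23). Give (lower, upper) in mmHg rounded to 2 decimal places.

Standard errors of each mean: 12.8/√247 = 0.8144 and 16.1/√22 = 3.4325.
SE(x̄₁ − x̄₂) = √(0.8144² + 3.4325²) = 3.5278 for independent samples with unequal variances.
With t* = 2.069, the margin is 2.069 × 3.5278 = 7.2990.
x̄₁ − x̄₂ = 138.6 − 125.4 = 13.2000; the interval is 13.2000 ± 7.2990 = (5.90, 20.50).

(5.90, 20.50)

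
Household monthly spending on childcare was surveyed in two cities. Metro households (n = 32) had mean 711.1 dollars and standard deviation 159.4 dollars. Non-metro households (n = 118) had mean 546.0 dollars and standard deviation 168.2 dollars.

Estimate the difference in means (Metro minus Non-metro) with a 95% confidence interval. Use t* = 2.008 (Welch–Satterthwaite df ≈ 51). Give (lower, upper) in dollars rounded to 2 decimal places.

(100.54, 229.66)

Per-group SEs: s₁/√n₁ = 159.4/√32 = 28.1782, s₂/√n₂ = 168.2/√118 = 15.4841.
Unpooled SE of the difference: √(794.01095524 + 239.75735281) = 32.1523.
Margin of error = t* · SE = 2.008 × 32.1523 = 64.5618.
x̄₁ − x̄₂ = 711.1 − 546.0 = 165.1000.
CI: 165.1000 ± 64.5618 = (100.54, 229.66).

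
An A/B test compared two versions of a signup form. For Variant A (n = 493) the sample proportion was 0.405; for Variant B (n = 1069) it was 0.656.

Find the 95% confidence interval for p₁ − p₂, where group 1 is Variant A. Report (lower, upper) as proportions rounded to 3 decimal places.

(-0.303, -0.199)

SE₁ = √(p̂₁(1−p̂₁)/n₁) = √(0.4050·0.5950/493) = 0.02211; SE₂ = √(0.6560·0.3440/1069) = 0.01453.
Independent samples: SE of the difference = √(SE₁² + SE₂²) = √(0.0004888521 + 0.0002111209) = 0.02646.
z* for 95% confidence is 1.960, so the margin of error is 1.960 × 0.02646 = 0.05186.
Point estimate p̂₁ − p̂₂ = 0.4050 − 0.6560 = -0.2510.
-0.2510 ± 0.05186 → (-0.303, -0.199).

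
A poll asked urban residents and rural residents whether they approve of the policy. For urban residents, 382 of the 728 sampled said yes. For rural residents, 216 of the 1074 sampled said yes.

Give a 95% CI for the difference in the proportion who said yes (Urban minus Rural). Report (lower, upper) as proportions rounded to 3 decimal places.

First, p̂₁ = 382/728 = 0.5247; p̂₂ = 216/1074 = 0.2011.
The two standard errors are √(0.5247×0.4753/728) = 0.01851 and √(0.2011×0.7989/1074) = 0.01223.
Because the samples are independent, SE_diff = √(0.01851² + 0.01223²) = 0.02219.
Using z* = 1.960 for 95%, ME = 1.960 × 0.02219 = 0.04349.
p̂₁ − p̂₂ = 0.3236; interval 0.3236 ± 0.04349 gives (0.280, 0.367).

(0.280, 0.367)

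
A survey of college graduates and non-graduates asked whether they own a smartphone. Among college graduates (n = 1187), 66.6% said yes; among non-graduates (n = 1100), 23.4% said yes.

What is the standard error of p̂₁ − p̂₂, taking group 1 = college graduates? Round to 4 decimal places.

The two standard errors are √(0.6660×0.3340/1187) = 0.01369 and √(0.2340×0.7660/1100) = 0.01277.
Because the samples are independent, SE_diff = √(0.01369² + 0.01277²) = 0.01872.

0.0187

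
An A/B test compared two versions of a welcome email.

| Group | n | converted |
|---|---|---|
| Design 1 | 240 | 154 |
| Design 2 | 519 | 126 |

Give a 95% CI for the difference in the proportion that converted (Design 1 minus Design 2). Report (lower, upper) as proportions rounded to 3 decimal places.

(0.328, 0.470)

First, p̂₁ = 154/240 = 0.6417; p̂₂ = 126/519 = 0.2428.
The two standard errors are √(0.6417×0.3583/240) = 0.03095 and √(0.2428×0.7572/519) = 0.01882.
Because the samples are independent, SE_diff = √(0.03095² + 0.01882²) = 0.03622.
Using z* = 1.960 for 95%, ME = 1.960 × 0.03622 = 0.07099.
p̂₁ − p̂₂ = 0.3989; interval 0.3989 ± 0.07099 gives (0.328, 0.470).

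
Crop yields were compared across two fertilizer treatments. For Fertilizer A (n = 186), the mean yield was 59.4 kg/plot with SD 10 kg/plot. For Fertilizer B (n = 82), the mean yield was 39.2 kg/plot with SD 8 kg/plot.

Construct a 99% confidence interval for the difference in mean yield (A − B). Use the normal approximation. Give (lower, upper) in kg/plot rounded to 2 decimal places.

(17.24, 23.16)

Per-group SEs: s₁/√n₁ = 10/√186 = 0.7332, s₂/√n₂ = 8/√82 = 0.8835.
Unpooled SE of the difference: √(0.53758224 + 0.78057225) = 1.1481.
Margin of error = z* · SE = 2.576 × 1.1481 = 2.9575.
x̄₁ − x̄₂ = 59.4 − 39.2 = 20.2000.
CI: 20.2000 ± 2.9575 = (17.24, 23.16).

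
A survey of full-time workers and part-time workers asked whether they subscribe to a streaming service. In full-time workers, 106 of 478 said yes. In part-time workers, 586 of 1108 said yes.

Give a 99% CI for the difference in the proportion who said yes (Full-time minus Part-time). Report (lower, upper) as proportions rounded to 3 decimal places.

(-0.369, -0.245)

First, p̂₁ = 106/478 = 0.2218; p̂₂ = 586/1108 = 0.5289.
The two standard errors are √(0.2218×0.7782/478) = 0.01900 and √(0.5289×0.4711/1108) = 0.01500.
Because the samples are independent, SE_diff = √(0.01900² + 0.01500²) = 0.02421.
Using z* = 2.576 for 99%, ME = 2.576 × 0.02421 = 0.06236.
p̂₁ − p̂₂ = -0.3071; interval -0.3071 ± 0.06236 gives (-0.369, -0.245).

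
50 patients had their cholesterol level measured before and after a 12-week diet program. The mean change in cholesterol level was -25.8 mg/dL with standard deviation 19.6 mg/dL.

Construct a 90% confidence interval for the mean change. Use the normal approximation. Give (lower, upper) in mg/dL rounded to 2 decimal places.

(-30.36, -21.24)

This is a matched-pairs design, so SE = s_d/√n = 19.6/√50 = 2.7719.
Margin = 1.645 × 2.7719 = 4.5598; the interval is -25.8 ± 4.5598 = (-30.36, -21.24).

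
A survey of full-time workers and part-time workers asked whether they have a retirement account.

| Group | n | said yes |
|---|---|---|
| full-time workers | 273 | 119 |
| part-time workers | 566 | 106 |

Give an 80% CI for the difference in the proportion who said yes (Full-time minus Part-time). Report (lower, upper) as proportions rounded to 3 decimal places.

(0.205, 0.292)

Sample proportions: 119/273 = 0.4359, 106/566 = 0.1873.
Each SE is √(p̂(1−p̂)/n): √(0.4359·0.5641/273) = 0.03001 and √(0.1873·0.8127/566) = 0.01640.
SE(p̂₁ − p̂₂) = √(SE₁² + SE₂²) = √(0.0009006001 + 0.00026896) = 0.03420, since the two samples are independent.
At 80% confidence z* = 1.282; margin = 1.282 × 0.03420 = 0.04384.
The difference is 0.4359 − 0.1873 = 0.2486, so the interval is 0.2486 ± 0.04384 = (0.205, 0.292).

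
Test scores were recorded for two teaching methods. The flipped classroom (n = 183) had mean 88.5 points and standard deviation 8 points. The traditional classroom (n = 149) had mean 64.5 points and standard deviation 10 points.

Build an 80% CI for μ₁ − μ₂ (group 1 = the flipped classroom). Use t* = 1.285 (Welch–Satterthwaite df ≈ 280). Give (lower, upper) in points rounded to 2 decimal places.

Standard errors of each mean: 8/√183 = 0.5914 and 10/√149 = 0.8192.
SE(x̄₁ − x̄₂) = √(0.5914² + 0.8192²) = 1.0104 for independent samples with unequal variances.
With t* = 1.285, the margin is 1.285 × 1.0104 = 1.2984.
x̄₁ − x̄₂ = 88.5 − 64.5 = 24.0000; the interval is 24.0000 ± 1.2984 = (22.70, 25.30).

(22.70, 25.30)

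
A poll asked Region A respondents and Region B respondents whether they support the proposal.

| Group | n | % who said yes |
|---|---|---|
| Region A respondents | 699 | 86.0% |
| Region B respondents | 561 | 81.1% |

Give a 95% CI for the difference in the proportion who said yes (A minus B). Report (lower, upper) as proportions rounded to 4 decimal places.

Each SE is √(p̂(1−p̂)/n): √(0.8600·0.1400/699) = 0.01312 and √(0.8110·0.1890/561) = 0.01653.
SE(p̂₁ − p̂₂) = √(SE₁² + SE₂²) = √(0.0001721344 + 0.0002732409) = 0.02110, since the two samples are independent.
At 95% confidence z* = 1.960; margin = 1.960 × 0.02110 = 0.04136.
The difference is 0.8600 − 0.8110 = 0.0490, so the interval is 0.0490 ± 0.04136 = (0.0076, 0.0904).

(0.0076, 0.0904)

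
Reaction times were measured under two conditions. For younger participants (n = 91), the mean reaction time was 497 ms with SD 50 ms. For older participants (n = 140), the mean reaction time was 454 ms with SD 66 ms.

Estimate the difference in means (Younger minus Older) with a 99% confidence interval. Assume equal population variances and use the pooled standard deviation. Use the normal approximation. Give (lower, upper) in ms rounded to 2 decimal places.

(22.11, 63.89)

Pooled variance s_p² = [90·50² + 139·66²] / (91+140−2) = 3626.5677, so s_p = 60.2210.
SE_diff = s_p·√(1/n₁ + 1/n₂) = 60.2210·√(1/91 + 1/140) = 8.1090.
z* = 2.576; margin = 2.576 × 8.1090 = 20.8888.
Difference = 497 − 454 = 43.0000.
43.0000 ± 20.8888 → (22.11, 63.89).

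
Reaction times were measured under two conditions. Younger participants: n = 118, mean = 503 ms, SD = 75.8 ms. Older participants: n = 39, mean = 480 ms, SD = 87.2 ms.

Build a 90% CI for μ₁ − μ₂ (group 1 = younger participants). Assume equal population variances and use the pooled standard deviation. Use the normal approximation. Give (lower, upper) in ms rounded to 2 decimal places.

(-0.93, 46.93)

s_p = √[((n₁−1)s₁² + (n₂−1)s₂²)/(n₁+n₂−2)] = √[(117·75.8² + 38·87.2²)/155] = 78.7477.
SE = 78.7477·√(1/118 + 1/39) = 14.5450.
With z* = 1.645, margin = 1.645 × 14.5450 = 23.9265.
x̄₁ − x̄₂ = 503 − 480 = 23.0000; interval 23.0000 ± 23.9265 = (-0.93, 46.93).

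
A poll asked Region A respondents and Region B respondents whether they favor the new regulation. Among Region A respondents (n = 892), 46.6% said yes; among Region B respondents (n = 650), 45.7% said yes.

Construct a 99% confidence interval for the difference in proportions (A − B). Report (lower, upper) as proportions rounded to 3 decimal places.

(-0.057, 0.075)

SE₁ = √(p̂₁(1−p̂₁)/n₁) = √(0.4660·0.5340/892) = 0.01670; SE₂ = √(0.4570·0.5430/650) = 0.01954.
Independent samples: SE of the difference = √(SE₁² + SE₂²) = √(0.00027889 + 0.0003818116) = 0.02570.
z* for 99% confidence is 2.576, so the margin of error is 2.576 × 0.02570 = 0.06620.
Point estimate p̂₁ − p̂₂ = 0.4660 − 0.4570 = 0.0090.
0.0090 ± 0.06620 → (-0.057, 0.075).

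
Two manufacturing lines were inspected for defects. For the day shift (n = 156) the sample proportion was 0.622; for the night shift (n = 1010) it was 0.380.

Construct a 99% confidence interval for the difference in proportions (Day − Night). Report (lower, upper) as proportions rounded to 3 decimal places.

The two standard errors are √(0.6220×0.3780/156) = 0.03882 and √(0.3800×0.6200/1010) = 0.01527.
Because the samples are independent, SE_diff = √(0.03882² + 0.01527²) = 0.04172.
Using z* = 2.576 for 99%, ME = 2.576 × 0.04172 = 0.10747.
p̂₁ − p̂₂ = 0.2420; interval 0.2420 ± 0.10747 gives (0.135, 0.349).

(0.135, 0.349)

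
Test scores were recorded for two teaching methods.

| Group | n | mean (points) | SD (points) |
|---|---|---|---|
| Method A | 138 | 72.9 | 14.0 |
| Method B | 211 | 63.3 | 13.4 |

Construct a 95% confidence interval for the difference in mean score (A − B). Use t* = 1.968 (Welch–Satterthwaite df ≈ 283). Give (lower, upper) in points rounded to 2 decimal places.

(6.63, 12.57)

SE₁ = s₁/√n₁ = 14.0/√138 = 1.1918; SE₂ = 13.4/√211 = 0.9225.
Independent samples, unequal variances: SE_diff = √(SE₁² + SE₂²) = √(1.42038724 + 0.85100625) = 1.5071.
t* = 1.968, so margin of error = 1.968 × 1.5071 = 2.9660.
Difference in means = 72.9 − 63.3 = 9.6000.
9.6000 ± 2.9660 → (6.63, 12.57).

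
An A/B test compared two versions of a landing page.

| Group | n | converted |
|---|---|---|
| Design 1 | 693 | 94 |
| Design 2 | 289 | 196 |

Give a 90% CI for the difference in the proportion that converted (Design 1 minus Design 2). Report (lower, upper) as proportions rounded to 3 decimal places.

First, p̂₁ = 94/693 = 0.1356; p̂₂ = 196/289 = 0.6782.
The two standard errors are √(0.1356×0.8644/693) = 0.01301 and √(0.6782×0.3218/289) = 0.02748.
Because the samples are independent, SE_diff = √(0.01301² + 0.02748²) = 0.03040.
Using z* = 1.645 for 90%, ME = 1.645 × 0.03040 = 0.05001.
p̂₁ − p̂₂ = -0.5426; interval -0.5426 ± 0.05001 gives (-0.593, -0.493).

(-0.593, -0.493)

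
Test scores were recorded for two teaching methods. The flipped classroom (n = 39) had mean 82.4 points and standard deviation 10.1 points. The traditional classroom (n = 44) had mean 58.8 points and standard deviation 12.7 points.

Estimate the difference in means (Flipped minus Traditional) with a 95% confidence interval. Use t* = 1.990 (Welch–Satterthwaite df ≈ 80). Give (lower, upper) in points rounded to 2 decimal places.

(18.61, 28.59)

Standard errors of each mean: 10.1/√39 = 1.6173 and 12.7/√44 = 1.9146.
SE(x̄₁ − x̄₂) = √(1.6173² + 1.9146²) = 2.5063 for independent samples with unequal variances.
With t* = 1.990, the margin is 1.990 × 2.5063 = 4.9875.
x̄₁ − x̄₂ = 82.4 − 58.8 = 23.6000; the interval is 23.6000 ± 4.9875 = (18.61, 28.59).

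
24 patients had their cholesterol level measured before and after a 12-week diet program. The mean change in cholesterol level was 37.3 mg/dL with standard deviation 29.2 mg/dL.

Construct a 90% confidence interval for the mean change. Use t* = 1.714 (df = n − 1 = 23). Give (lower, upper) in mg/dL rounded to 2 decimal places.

(27.08, 47.52)

This is a matched-pairs design, so SE = s_d/√n = 29.2/√24 = 5.9604.
Margin = 1.714 × 5.9604 = 10.2161; the interval is 37.3 ± 10.2161 = (27.08, 47.52).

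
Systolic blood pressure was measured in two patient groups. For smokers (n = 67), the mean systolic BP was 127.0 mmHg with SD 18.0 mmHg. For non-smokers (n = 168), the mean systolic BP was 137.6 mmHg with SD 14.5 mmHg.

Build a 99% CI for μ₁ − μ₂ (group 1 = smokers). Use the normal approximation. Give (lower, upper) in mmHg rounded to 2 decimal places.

(-16.96, -4.24)

SE₁ = s₁/√n₁ = 18.0/√67 = 2.1990; SE₂ = 14.5/√168 = 1.1187.
Independent samples, unequal variances: SE_diff = √(SE₁² + SE₂²) = √(4.835601 + 1.25148969) = 2.4672.
z* = 2.576, so margin of error = 2.576 × 2.4672 = 6.3555.
Difference in means = 127.0 − 137.6 = -10.6000.
-10.6000 ± 6.3555 → (-16.96, -4.24).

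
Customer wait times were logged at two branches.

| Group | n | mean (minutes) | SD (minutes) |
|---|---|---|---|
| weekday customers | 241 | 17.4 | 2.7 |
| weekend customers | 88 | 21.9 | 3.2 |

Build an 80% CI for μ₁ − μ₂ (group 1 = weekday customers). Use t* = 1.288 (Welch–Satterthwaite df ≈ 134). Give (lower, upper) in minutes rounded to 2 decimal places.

Standard errors of each mean: 2.7/√241 = 0.1739 and 3.2/√88 = 0.3411.
SE(x̄₁ − x̄₂) = √(0.1739² + 0.3411²) = 0.3829 for independent samples with unequal variances.
With t* = 1.288, the margin is 1.288 × 0.3829 = 0.4932.
x̄₁ − x̄₂ = 17.4 − 21.9 = -4.5000; the interval is -4.5000 ± 0.4932 = (-4.99, -4.01).

(-4.99, -4.01)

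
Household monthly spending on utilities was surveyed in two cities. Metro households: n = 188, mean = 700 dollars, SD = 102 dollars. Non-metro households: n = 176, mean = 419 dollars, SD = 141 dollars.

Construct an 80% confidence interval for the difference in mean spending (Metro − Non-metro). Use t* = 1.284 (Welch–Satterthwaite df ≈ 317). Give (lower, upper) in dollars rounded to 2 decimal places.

(264.34, 297.66)

SE₁ = s₁/√n₁ = 102/√188 = 7.4391; SE₂ = 141/√176 = 10.6283.
Independent samples, unequal variances: SE_diff = √(SE₁² + SE₂²) = √(55.34020881 + 112.96076089) = 12.9731.
t* = 1.284, so margin of error = 1.284 × 12.9731 = 16.6575.
Difference in means = 700 − 419 = 281.0000.
281.0000 ± 16.6575 → (264.34, 297.66).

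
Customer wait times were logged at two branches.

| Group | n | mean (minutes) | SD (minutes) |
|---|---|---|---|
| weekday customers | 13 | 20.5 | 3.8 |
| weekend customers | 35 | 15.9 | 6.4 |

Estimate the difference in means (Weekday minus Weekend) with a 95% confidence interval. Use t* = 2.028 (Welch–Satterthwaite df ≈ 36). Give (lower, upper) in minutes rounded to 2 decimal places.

(1.54, 7.66)

SE₁ = s₁/√n₁ = 3.8/√13 = 1.0539; SE₂ = 6.4/√35 = 1.0818.
Independent samples, unequal variances: SE_diff = √(SE₁² + SE₂²) = √(1.11070521 + 1.17029124) = 1.5103.
t* = 2.028, so margin of error = 2.028 × 1.5103 = 3.0629.
Difference in means = 20.5 − 15.9 = 4.6000.
4.6000 ± 3.0629 → (1.54, 7.66).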